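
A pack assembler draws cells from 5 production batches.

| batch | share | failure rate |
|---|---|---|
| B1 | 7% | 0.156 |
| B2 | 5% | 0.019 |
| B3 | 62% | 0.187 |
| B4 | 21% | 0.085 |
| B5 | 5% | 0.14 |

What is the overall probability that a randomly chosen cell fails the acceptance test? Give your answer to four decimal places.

P(F) ≈ 0.1527

P(F) = P(F|B1)·P(B1) + P(F|B2)·P(B2) + P(F|B3)·P(B3) + P(F|B4)·P(B4) + P(F|B5)·P(B5)
      = 0.156·0.07 + 0.019·0.05 + 0.187·0.62 + 0.085·0.21 + 0.14·0.05
      = 0.01092 + 0.00095 + 0.11594 + 0.01785 + 0.007 = 0.15266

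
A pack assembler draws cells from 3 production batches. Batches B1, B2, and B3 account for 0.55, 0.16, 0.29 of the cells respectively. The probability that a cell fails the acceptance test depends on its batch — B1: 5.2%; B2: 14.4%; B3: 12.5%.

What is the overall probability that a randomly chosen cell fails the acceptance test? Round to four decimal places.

0.0879

P(F) = P(F|B1)·P(B1) + P(F|B2)·P(B2) + P(F|B3)·P(B3)
      = 0.052·0.55 + 0.144·0.16 + 0.125·0.29
      = 0.0286 + 0.02304 + 0.03625 = 0.08789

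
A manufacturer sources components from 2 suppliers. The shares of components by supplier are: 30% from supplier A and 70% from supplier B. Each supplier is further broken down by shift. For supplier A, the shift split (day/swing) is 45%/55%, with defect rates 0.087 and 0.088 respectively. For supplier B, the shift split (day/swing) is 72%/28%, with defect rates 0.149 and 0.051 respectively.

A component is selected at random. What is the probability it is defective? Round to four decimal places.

P(D|A) = 0.45·0.087 + 0.55·0.088 = 0.03915 + 0.0484 = 0.08755
P(D|B) = 0.72·0.149 + 0.28·0.051 = 0.10728 + 0.01428 = 0.12156
Then overall,
P(D) = 0.3·0.08755 + 0.7·0.12156
      = 0.026265 + 0.085092 = 0.111357

P(D) ≈ 0.1114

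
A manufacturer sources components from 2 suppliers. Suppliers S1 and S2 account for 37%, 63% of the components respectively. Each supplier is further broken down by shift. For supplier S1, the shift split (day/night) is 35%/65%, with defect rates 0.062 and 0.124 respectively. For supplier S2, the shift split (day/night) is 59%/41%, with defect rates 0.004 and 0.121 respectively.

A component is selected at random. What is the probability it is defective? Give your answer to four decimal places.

P(D|S1) = 0.35·0.062 + 0.65·0.124 = 0.0217 + 0.0806 = 0.1023
P(D|S2) = 0.59·0.004 + 0.41·0.121 = 0.00236 + 0.04961 = 0.05197
Then overall,
P(D) = 0.37·0.1023 + 0.63·0.05197
      = 0.037851 + 0.0327411 = 0.0705921

P(D) ≈ 0.0706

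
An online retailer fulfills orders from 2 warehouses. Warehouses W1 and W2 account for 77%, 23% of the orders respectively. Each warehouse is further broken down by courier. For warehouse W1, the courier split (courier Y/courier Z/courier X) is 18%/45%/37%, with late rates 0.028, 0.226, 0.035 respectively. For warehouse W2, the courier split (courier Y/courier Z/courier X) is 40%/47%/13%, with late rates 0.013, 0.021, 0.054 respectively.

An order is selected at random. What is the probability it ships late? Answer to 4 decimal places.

P(L|W1) = 0.18·0.028 + 0.45·0.226 + 0.37·0.035 = 0.00504 + 0.1017 + 0.01295 = 0.11969
P(L|W2) = 0.4·0.013 + 0.47·0.021 + 0.13·0.054 = 0.0052 + 0.00987 + 0.00702 = 0.02209
Then overall,
P(L) = 0.77·0.11969 + 0.23·0.02209
      = 0.0921613 + 0.0050807 = 0.097242

0.0972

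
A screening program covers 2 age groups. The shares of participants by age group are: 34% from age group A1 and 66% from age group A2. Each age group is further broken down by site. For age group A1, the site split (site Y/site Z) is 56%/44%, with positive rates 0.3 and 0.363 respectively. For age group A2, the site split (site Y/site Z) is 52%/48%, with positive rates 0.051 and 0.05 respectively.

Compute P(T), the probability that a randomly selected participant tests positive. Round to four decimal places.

P(T|A1) = 0.56·0.3 + 0.44·0.363 = 0.168 + 0.15972 = 0.32772
P(T|A2) = 0.52·0.051 + 0.48·0.05 = 0.02652 + 0.024 = 0.05052
By total probability over the outer partition,
P(T) = 0.34·0.32772 + 0.66·0.05052
      = 0.1114248 + 0.0333432 = 0.144768

P(T) ≈ 0.1448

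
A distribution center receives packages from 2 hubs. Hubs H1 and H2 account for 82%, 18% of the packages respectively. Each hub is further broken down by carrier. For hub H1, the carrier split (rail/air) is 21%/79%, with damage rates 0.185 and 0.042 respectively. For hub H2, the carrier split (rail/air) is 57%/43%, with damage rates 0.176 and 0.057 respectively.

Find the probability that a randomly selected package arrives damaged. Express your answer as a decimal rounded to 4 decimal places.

P(D|H1) = 0.21·0.185 + 0.79·0.042 = 0.03885 + 0.03318 = 0.07203
P(D|H2) = 0.57·0.176 + 0.43·0.057 = 0.10032 + 0.02451 = 0.12483
Then overall,
P(D) = 0.82·0.07203 + 0.18·0.12483
      = 0.0590646 + 0.0224694 = 0.081534

0.0815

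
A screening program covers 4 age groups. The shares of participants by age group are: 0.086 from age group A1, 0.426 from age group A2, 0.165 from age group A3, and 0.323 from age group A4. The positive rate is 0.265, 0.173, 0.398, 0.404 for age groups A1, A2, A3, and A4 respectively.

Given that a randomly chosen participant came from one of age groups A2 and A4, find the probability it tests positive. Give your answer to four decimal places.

0.2726

Let S = {A2, A4}.
P(S) = 0.426 + 0.323 = 0.749.
P(T ∩ S) = 0.173·0.426 + 0.404·0.323 = 0.073698 + 0.130492 = 0.20419.
P(T | S) = 0.20419 / 0.749 = 0.272617…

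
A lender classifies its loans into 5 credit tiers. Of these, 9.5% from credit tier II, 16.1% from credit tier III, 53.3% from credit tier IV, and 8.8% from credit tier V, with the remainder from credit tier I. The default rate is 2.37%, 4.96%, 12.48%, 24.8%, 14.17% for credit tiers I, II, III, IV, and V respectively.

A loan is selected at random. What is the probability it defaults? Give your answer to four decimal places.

P(I) = 1 − (0.095 + 0.161 + 0.533 + 0.088) = 0.123.
P(D) = P(D|I)·P(I) + P(D|II)·P(II) + P(D|III)·P(III) + P(D|IV)·P(IV) + P(D|V)·P(V)
      = 0.0237·0.123 + 0.0496·0.095 + 0.1248·0.161 + 0.248·0.533 + 0.1417·0.088
      = 0.0029151 + 0.004712 + 0.0200928 + 0.132184 + 0.0124696 = 0.1723735

P(D) ≈ 0.1724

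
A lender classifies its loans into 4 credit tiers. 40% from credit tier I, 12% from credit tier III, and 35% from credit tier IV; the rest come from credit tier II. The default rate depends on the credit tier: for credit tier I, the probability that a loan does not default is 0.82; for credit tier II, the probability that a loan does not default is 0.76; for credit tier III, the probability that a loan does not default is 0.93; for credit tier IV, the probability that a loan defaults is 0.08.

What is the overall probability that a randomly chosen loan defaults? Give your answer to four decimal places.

P(II) = 1 − (0.4 + 0.12 + 0.35) = 0.13.
P(D|I) = 1 − 0.82 = 0.18.
P(D|II) = 1 − 0.76 = 0.24.
P(D|III) = 1 − 0.93 = 0.07.
Summing over the partition,
P(D) = P(D|I)·P(I) + P(D|II)·P(II) + P(D|III)·P(III) + P(D|IV)·P(IV)
      = 0.18·0.4 + 0.24·0.13 + 0.07·0.12 + 0.08·0.35
      = 0.072 + 0.0312 + 0.0084 + 0.028 = 0.1396

P(D) ≈ 0.1396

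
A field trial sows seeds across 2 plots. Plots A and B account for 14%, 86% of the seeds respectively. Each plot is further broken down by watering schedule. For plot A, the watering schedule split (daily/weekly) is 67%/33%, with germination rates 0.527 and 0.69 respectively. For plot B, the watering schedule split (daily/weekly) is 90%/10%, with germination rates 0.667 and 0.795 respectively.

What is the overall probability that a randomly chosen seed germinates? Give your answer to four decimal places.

P(G|A) = 0.67·0.527 + 0.33·0.69 = 0.35309 + 0.2277 = 0.58079
P(G|B) = 0.9·0.667 + 0.1·0.795 = 0.6003 + 0.0795 = 0.6798
By total probability over the outer partition,
P(G) = 0.14·0.58079 + 0.86·0.6798
      = 0.0813106 + 0.584628 = 0.6659386

P(G) ≈ 0.6659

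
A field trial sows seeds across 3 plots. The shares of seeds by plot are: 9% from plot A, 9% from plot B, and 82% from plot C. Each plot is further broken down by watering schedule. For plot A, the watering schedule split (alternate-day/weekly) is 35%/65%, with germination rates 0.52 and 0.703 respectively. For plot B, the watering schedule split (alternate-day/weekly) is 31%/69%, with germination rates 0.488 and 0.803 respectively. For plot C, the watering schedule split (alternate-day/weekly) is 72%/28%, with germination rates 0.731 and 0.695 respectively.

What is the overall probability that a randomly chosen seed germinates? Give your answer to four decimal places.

P(G) ≈ 0.7121

P(G|A) = 0.35·0.52 + 0.65·0.703 = 0.182 + 0.45695 = 0.63895
P(G|B) = 0.31·0.488 + 0.69·0.803 = 0.15128 + 0.55407 = 0.70535
P(G|C) = 0.72·0.731 + 0.28·0.695 = 0.52632 + 0.1946 = 0.72092
Then overall,
P(G) = 0.09·0.63895 + 0.09·0.70535 + 0.82·0.72092
      = 0.0575055 + 0.0634815 + 0.5911544 = 0.7121414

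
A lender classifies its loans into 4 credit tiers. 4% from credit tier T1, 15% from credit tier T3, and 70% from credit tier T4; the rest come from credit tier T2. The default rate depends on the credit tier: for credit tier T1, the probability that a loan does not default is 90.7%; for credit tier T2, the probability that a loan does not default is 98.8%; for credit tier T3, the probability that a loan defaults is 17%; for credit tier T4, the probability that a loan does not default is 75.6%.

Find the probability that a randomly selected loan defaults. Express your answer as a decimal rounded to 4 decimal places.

P(T2) = 1 − (0.04 + 0.15 + 0.7) = 0.11.
P(D|T1) = 1 − 0.907 = 0.093.
P(D|T2) = 1 − 0.988 = 0.012.
P(D|T4) = 1 − 0.756 = 0.244.
P(D) = P(D|T1)·P(T1) + P(D|T2)·P(T2) + P(D|T3)·P(T3) + P(D|T4)·P(T4)
      = 0.093·0.04 + 0.012·0.11 + 0.17·0.15 + 0.244·0.7
      = 0.00372 + 0.00132 + 0.0255 + 0.1708 = 0.20134

P(D) ≈ 0.2013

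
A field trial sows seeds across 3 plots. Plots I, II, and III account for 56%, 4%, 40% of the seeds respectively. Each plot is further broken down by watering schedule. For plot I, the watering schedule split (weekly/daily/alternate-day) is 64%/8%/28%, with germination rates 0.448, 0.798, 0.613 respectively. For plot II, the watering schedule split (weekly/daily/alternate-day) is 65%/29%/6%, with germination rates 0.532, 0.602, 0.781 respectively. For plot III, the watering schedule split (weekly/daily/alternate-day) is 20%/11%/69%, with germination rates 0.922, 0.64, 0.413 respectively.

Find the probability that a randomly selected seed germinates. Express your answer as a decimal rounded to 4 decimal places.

P(G|I) = 0.64·0.448 + 0.08·0.798 + 0.28·0.613 = 0.28672 + 0.06384 + 0.17164 = 0.5222
P(G|II) = 0.65·0.532 + 0.29·0.602 + 0.06·0.781 = 0.3458 + 0.17458 + 0.04686 = 0.56724
P(G|III) = 0.2·0.922 + 0.11·0.64 + 0.69·0.413 = 0.1844 + 0.0704 + 0.28497 = 0.53977
Then overall,
P(G) = 0.56·0.5222 + 0.04·0.56724 + 0.4·0.53977
      = 0.292432 + 0.0226896 + 0.215908 = 0.5310296

P(G) ≈ 0.5310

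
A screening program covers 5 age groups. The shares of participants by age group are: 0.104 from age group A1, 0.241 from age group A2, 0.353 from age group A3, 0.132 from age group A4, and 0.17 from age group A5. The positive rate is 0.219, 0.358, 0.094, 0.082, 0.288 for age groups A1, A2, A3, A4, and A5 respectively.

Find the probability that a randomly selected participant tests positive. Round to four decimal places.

Using total probability over the partition,
P(T) = P(T|A1)·P(A1) + P(T|A2)·P(A2) + P(T|A3)·P(A3) + P(T|A4)·P(A4) + P(T|A5)·P(A5)
      = 0.219·0.104 + 0.358·0.241 + 0.094·0.353 + 0.082·0.132 + 0.288·0.17
      = 0.022776 + 0.086278 + 0.033182 + 0.010824 + 0.04896 = 0.20202

P(T) ≈ 0.2020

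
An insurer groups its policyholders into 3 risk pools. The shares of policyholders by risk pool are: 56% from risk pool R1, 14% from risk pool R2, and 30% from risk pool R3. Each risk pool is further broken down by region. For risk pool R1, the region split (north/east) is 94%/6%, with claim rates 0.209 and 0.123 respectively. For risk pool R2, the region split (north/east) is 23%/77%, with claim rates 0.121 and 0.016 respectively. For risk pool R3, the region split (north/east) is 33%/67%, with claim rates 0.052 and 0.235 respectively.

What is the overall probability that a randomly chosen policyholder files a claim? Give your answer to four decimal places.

0.1722

P(C|R1) = 0.94·0.209 + 0.06·0.123 = 0.19646 + 0.00738 = 0.20384
P(C|R2) = 0.23·0.121 + 0.77·0.016 = 0.02783 + 0.01232 = 0.04015
P(C|R3) = 0.33·0.052 + 0.67·0.235 = 0.01716 + 0.15745 = 0.17461
Then overall,
P(C) = 0.56·0.20384 + 0.14·0.04015 + 0.3·0.17461
      = 0.1141504 + 0.005621 + 0.052383 = 0.1721544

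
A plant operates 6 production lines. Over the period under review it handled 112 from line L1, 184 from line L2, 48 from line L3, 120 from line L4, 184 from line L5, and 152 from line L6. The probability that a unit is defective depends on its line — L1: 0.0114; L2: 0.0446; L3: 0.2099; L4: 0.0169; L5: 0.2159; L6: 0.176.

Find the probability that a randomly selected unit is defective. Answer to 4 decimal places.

0.1101

Total: 112 + 184 + 48 + 120 + 184 + 152 = 800.
P(L1) = 112/800 = 0.14. P(L2) = 184/800 = 0.23. P(L3) = 48/800 = 0.06. P(L4) = 120/800 = 0.15. P(L5) = 184/800 = 0.23. P(L6) = 152/800 = 0.19.
Summing over the partition,
P(D) = P(D|L1)·P(L1) + P(D|L2)·P(L2) + P(D|L3)·P(L3) + P(D|L4)·P(L4) + P(D|L5)·P(L5) + P(D|L6)·P(L6)
      = 0.0114·0.14 + 0.0446·0.23 + 0.2099·0.06 + 0.0169·0.15 + 0.2159·0.23 + 0.176·0.19
      = 0.001596 + 0.010258 + 0.012594 + 0.002535 + 0.049657 + 0.03344 = 0.11008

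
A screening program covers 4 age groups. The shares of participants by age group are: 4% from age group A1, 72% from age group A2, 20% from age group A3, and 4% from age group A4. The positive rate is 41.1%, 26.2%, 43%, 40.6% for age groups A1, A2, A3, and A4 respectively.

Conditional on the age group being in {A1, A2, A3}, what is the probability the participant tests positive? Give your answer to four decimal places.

Let S = {A1, A2, A3}.
P(S) = 0.04 + 0.72 + 0.2 = 0.96.
P(T ∩ S) = 0.411·0.04 + 0.262·0.72 + 0.43·0.2 = 0.01644 + 0.18864 + 0.086 = 0.29108.
P(T | S) = 0.29108 / 0.96 = 0.303208…

0.3032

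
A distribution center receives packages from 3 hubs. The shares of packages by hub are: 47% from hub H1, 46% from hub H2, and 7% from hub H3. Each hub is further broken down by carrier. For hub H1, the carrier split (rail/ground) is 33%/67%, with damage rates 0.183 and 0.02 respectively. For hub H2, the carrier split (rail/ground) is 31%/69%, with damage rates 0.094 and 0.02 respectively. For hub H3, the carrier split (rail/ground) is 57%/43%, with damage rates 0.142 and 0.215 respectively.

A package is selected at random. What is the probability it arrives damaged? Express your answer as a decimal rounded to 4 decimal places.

P(D|H1) = 0.33·0.183 + 0.67·0.02 = 0.06039 + 0.0134 = 0.07379
P(D|H2) = 0.31·0.094 + 0.69·0.02 = 0.02914 + 0.0138 = 0.04294
P(D|H3) = 0.57·0.142 + 0.43·0.215 = 0.08094 + 0.09245 = 0.17339
By total probability over the outer partition,
P(D) = 0.47·0.07379 + 0.46·0.04294 + 0.07·0.17339
      = 0.0346813 + 0.0197524 + 0.0121373 = 0.066571

0.0666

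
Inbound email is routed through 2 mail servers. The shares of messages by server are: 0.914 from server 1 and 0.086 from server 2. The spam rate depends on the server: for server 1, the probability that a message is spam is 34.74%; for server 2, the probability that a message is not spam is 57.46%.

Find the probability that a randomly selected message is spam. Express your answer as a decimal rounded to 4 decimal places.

P(S|2) = 1 − 0.5746 = 0.4254.
P(S) = P(S|1)·P(1) + P(S|2)·P(2)
      = 0.3474·0.914 + 0.4254·0.086
      = 0.3175236 + 0.0365844 = 0.354108

P(S) ≈ 0.3541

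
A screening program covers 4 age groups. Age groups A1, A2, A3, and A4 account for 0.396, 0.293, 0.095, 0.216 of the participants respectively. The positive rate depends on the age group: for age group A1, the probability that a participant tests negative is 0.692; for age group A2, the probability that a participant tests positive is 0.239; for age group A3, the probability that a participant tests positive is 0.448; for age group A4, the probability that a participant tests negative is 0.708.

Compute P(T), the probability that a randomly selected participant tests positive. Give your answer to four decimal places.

P(T|A1) = 1 − 0.692 = 0.308.
P(T|A4) = 1 − 0.708 = 0.292.
P(T) = P(T|A1)·P(A1) + P(T|A2)·P(A2) + P(T|A3)·P(A3) + P(T|A4)·P(A4)
      = 0.308·0.396 + 0.239·0.293 + 0.448·0.095 + 0.292·0.216
      = 0.121968 + 0.070027 + 0.04256 + 0.063072 = 0.297627

P(T) ≈ 0.2976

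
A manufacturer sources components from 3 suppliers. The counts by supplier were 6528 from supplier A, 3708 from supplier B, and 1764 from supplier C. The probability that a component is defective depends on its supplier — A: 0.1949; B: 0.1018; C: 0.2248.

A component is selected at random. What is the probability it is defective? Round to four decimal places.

0.1705

Total: 6528 + 3708 + 1764 = 12000.
P(A) = 6528/12000 = 0.544. P(B) = 3708/12000 = 0.309. P(C) = 1764/12000 = 0.147.
P(D) = P(D|A)·P(A) + P(D|B)·P(B) + P(D|C)·P(C)
      = 0.1949·0.544 + 0.1018·0.309 + 0.2248·0.147
      = 0.1060256 + 0.0314562 + 0.0330456 = 0.1705274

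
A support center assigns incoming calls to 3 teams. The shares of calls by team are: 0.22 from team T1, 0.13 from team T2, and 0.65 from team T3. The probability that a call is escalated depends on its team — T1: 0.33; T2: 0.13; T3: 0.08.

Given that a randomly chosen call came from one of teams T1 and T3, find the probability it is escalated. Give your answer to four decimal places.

Let S = {T1, T3}.
P(S) = 0.22 + 0.65 = 0.87.
P(E ∩ S) = 0.33·0.22 + 0.08·0.65 = 0.0726 + 0.052 = 0.1246.
P(E | S) = 0.1246 / 0.87 = 0.143218…

P(E|S) ≈ 0.1432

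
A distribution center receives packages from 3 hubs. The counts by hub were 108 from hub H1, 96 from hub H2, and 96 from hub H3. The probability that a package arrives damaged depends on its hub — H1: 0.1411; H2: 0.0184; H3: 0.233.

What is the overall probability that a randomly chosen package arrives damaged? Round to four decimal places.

Total: 108 + 96 + 96 = 300.
P(H1) = 108/300 = 0.36. P(H2) = 96/300 = 0.32. P(H3) = 96/300 = 0.32.
By the law of total probability,
P(D) = P(D|H1)·P(H1) + P(D|H2)·P(H2) + P(D|H3)·P(H3)
      = 0.1411·0.36 + 0.0184·0.32 + 0.233·0.32
      = 0.050796 + 0.005888 + 0.07456 = 0.131244

P(D) ≈ 0.1312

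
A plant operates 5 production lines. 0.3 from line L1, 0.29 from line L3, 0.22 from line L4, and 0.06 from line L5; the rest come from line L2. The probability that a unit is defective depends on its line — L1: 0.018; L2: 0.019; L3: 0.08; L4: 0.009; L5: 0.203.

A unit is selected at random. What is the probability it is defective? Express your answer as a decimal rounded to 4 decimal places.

P(L2) = 1 − (0.3 + 0.29 + 0.22 + 0.06) = 0.13.
By the law of total probability,
P(D) = P(D|L1)·P(L1) + P(D|L2)·P(L2) + P(D|L3)·P(L3) + P(D|L4)·P(L4) + P(D|L5)·P(L5)
      = 0.018·0.3 + 0.019·0.13 + 0.08·0.29 + 0.009·0.22 + 0.203·0.06
      = 0.0054 + 0.00247 + 0.0232 + 0.00198 + 0.01218 = 0.04523

P(D) ≈ 0.0452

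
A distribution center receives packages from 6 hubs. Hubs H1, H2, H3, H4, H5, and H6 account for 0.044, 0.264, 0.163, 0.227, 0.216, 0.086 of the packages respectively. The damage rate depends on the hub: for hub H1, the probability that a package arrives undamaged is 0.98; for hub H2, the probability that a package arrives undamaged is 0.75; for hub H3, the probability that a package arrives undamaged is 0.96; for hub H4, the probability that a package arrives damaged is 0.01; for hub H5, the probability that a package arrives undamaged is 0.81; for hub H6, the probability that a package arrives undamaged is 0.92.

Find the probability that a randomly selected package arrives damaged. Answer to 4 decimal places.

P(D|H1) = 1 − 0.98 = 0.02.
P(D|H2) = 1 − 0.75 = 0.25.
P(D|H3) = 1 − 0.96 = 0.04.
P(D|H5) = 1 − 0.81 = 0.19.
P(D|H6) = 1 − 0.92 = 0.08.
Using total probability over the partition,
P(D) = P(D|H1)·P(H1) + P(D|H2)·P(H2) + P(D|H3)·P(H3) + P(D|H4)·P(H4) + P(D|H5)·P(H5) + P(D|H6)·P(H6)
      = 0.02·0.044 + 0.25·0.264 + 0.04·0.163 + 0.01·0.227 + 0.19·0.216 + 0.08·0.086
      = 0.00088 + 0.066 + 0.00652 + 0.00227 + 0.04104 + 0.00688 = 0.12359

0.1236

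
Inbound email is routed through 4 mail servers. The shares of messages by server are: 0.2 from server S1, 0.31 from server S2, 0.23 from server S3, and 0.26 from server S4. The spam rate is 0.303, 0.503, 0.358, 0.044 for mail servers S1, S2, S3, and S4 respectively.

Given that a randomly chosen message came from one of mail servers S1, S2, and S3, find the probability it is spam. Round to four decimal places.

Let J = {S1, S2, S3}.
P(J) = 0.2 + 0.31 + 0.23 = 0.74.
P(S ∩ J) = 0.303·0.2 + 0.503·0.31 + 0.358·0.23 = 0.0606 + 0.15593 + 0.08234 = 0.29887.
P(S | J) = 0.29887 / 0.74 = 0.403878…

0.4039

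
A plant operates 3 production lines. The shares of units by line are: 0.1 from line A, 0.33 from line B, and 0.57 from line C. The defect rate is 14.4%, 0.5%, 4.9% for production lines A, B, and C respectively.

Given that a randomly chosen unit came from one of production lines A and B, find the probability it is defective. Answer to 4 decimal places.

Let S = {A, B}.
P(S) = 0.1 + 0.33 = 0.43.
P(D ∩ S) = 0.144·0.1 + 0.005·0.33 = 0.0144 + 0.00165 = 0.01605.
P(D | S) = 0.01605 / 0.43 = 0.037326…

P(D|S) ≈ 0.0373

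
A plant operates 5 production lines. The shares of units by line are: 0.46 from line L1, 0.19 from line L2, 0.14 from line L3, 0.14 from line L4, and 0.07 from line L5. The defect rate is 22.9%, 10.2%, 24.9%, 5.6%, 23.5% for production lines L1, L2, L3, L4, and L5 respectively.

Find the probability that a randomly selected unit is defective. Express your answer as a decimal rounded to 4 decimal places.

P(D) ≈ 0.1839

P(D) = P(D|L1)·P(L1) + P(D|L2)·P(L2) + P(D|L3)·P(L3) + P(D|L4)·P(L4) + P(D|L5)·P(L5)
      = 0.229·0.46 + 0.102·0.19 + 0.249·0.14 + 0.056·0.14 + 0.235·0.07
      = 0.10534 + 0.01938 + 0.03486 + 0.00784 + 0.01645 = 0.18387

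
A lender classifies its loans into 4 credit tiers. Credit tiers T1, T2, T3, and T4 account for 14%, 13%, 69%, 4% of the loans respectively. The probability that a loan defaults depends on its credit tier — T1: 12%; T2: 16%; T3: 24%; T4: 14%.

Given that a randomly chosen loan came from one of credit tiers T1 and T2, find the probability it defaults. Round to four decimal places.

Let S = {T1, T2}.
P(S) = 0.14 + 0.13 = 0.27.
P(D ∩ S) = 0.12·0.14 + 0.16·0.13 = 0.0168 + 0.0208 = 0.0376.
P(D | S) = 0.0376 / 0.27 = 0.139259…

0.1393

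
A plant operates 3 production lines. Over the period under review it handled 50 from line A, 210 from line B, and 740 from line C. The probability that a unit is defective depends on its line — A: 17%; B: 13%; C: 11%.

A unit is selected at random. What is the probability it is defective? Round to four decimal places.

Total: 50 + 210 + 740 = 1000.
P(A) = 50/1000 = 0.05. P(B) = 210/1000 = 0.21. P(C) = 740/1000 = 0.74.
By the law of total probability,
P(D) = P(D|A)·P(A) + P(D|B)·P(B) + P(D|C)·P(C)
      = 0.17·0.05 + 0.13·0.21 + 0.11·0.74
      = 0.0085 + 0.0273 + 0.0814 = 0.1172

P(D) ≈ 0.1172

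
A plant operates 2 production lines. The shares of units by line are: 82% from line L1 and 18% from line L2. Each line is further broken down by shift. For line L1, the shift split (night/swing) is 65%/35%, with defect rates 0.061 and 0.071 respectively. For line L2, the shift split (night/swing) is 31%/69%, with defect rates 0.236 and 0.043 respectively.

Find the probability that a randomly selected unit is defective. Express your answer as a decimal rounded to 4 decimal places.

P(D|L1) = 0.65·0.061 + 0.35·0.071 = 0.03965 + 0.02485 = 0.0645
P(D|L2) = 0.31·0.236 + 0.69·0.043 = 0.07316 + 0.02967 = 0.10283
By total probability over the outer partition,
P(D) = 0.82·0.0645 + 0.18·0.10283
      = 0.05289 + 0.0185094 = 0.0713994

P(D) ≈ 0.0714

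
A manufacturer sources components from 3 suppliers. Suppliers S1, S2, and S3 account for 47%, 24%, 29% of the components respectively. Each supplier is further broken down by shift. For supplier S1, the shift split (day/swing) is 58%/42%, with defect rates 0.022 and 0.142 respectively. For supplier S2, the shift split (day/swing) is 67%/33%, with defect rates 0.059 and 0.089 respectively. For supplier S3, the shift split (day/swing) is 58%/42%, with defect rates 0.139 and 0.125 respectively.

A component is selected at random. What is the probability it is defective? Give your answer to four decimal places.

0.0892

P(D|S1) = 0.58·0.022 + 0.42·0.142 = 0.01276 + 0.05964 = 0.0724
P(D|S2) = 0.67·0.059 + 0.33·0.089 = 0.03953 + 0.02937 = 0.0689
P(D|S3) = 0.58·0.139 + 0.42·0.125 = 0.08062 + 0.0525 = 0.13312
By total probability over the outer partition,
P(D) = 0.47·0.0724 + 0.24·0.0689 + 0.29·0.13312
      = 0.034028 + 0.016536 + 0.0386048 = 0.0891688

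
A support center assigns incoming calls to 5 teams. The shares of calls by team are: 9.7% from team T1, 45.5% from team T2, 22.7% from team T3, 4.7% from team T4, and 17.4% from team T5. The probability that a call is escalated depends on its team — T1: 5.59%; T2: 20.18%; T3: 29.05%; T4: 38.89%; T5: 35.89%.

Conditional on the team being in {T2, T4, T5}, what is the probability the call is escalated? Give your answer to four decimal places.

Let S = {T2, T4, T5}.
P(S) = 0.455 + 0.047 + 0.174 = 0.676.
P(E ∩ S) = 0.2018·0.455 + 0.3889·0.047 + 0.3589·0.174 = 0.091819 + 0.0182783 + 0.0624486 = 0.1725459.
P(E | S) = 0.1725459 / 0.676 = 0.255245…

0.2552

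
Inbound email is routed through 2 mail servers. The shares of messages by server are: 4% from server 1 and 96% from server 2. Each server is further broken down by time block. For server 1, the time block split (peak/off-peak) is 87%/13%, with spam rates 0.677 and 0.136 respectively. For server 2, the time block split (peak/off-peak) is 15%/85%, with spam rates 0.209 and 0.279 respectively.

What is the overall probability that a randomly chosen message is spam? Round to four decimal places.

P(S|1) = 0.87·0.677 + 0.13·0.136 = 0.58899 + 0.01768 = 0.60667
P(S|2) = 0.15·0.209 + 0.85·0.279 = 0.03135 + 0.23715 = 0.2685
Then overall,
P(S) = 0.04·0.60667 + 0.96·0.2685
      = 0.0242668 + 0.25776 = 0.2820268

P(S) ≈ 0.2820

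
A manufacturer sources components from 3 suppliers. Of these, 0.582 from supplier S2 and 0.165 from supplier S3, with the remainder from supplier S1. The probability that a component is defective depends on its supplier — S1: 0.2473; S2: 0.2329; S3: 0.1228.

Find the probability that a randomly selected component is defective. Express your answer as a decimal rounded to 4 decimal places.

P(D) ≈ 0.2184

P(S1) = 1 − (0.582 + 0.165) = 0.253.
Summing over the partition,
P(D) = P(D|S1)·P(S1) + P(D|S2)·P(S2) + P(D|S3)·P(S3)
      = 0.2473·0.253 + 0.2329·0.582 + 0.1228·0.165
      = 0.0625669 + 0.1355478 + 0.020262 = 0.2183767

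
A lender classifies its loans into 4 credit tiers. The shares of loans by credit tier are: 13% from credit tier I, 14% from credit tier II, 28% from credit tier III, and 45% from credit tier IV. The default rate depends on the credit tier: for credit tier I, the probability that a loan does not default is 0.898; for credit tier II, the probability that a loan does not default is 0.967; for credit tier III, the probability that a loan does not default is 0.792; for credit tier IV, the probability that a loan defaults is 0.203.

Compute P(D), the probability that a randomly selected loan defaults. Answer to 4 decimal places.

0.1675

P(D|I) = 1 − 0.898 = 0.102.
P(D|II) = 1 − 0.967 = 0.033.
P(D|III) = 1 − 0.792 = 0.208.
By the law of total probability,
P(D) = P(D|I)·P(I) + P(D|II)·P(II) + P(D|III)·P(III) + P(D|IV)·P(IV)
      = 0.102·0.13 + 0.033·0.14 + 0.208·0.28 + 0.203·0.45
      = 0.01326 + 0.00462 + 0.05824 + 0.09135 = 0.16747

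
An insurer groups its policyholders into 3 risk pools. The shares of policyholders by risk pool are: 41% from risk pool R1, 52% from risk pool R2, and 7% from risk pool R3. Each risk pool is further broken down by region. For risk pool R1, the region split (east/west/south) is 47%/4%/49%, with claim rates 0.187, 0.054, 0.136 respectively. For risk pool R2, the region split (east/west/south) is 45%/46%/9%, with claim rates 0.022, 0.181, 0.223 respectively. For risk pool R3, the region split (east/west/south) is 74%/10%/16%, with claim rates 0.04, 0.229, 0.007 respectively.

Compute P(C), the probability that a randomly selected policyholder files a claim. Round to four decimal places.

P(C|R1) = 0.47·0.187 + 0.04·0.054 + 0.49·0.136 = 0.08789 + 0.00216 + 0.06664 = 0.15669
P(C|R2) = 0.45·0.022 + 0.46·0.181 + 0.09·0.223 = 0.0099 + 0.08326 + 0.02007 = 0.11323
P(C|R3) = 0.74·0.04 + 0.1·0.229 + 0.16·0.007 = 0.0296 + 0.0229 + 0.00112 = 0.05362
By total probability over the outer partition,
P(C) = 0.41·0.15669 + 0.52·0.11323 + 0.07·0.05362
      = 0.0642429 + 0.0588796 + 0.0037534 = 0.1268759

P(C) ≈ 0.1269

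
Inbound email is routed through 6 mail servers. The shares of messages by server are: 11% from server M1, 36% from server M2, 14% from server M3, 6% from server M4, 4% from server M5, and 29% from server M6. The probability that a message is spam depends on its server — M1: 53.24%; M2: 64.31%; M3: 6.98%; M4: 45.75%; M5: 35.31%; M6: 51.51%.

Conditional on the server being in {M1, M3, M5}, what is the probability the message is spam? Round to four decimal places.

Let J = {M1, M3, M5}.
P(J) = 0.11 + 0.14 + 0.04 = 0.29.
P(S ∩ J) = 0.5324·0.11 + 0.0698·0.14 + 0.3531·0.04 = 0.058564 + 0.009772 + 0.014124 = 0.08246.
P(S | J) = 0.08246 / 0.29 = 0.284345…

0.2843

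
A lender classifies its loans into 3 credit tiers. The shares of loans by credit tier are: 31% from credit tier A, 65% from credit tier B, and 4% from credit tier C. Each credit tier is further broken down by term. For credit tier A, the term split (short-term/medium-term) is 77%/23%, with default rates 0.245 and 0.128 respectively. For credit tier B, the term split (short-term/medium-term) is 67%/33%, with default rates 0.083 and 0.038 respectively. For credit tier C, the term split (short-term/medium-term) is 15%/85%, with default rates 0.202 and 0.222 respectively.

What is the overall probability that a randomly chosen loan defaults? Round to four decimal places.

P(D|A) = 0.77·0.245 + 0.23·0.128 = 0.18865 + 0.02944 = 0.21809
P(D|B) = 0.67·0.083 + 0.33·0.038 = 0.05561 + 0.01254 = 0.06815
P(D|C) = 0.15·0.202 + 0.85·0.222 = 0.0303 + 0.1887 = 0.219
Then overall,
P(D) = 0.31·0.21809 + 0.65·0.06815 + 0.04·0.219
      = 0.0676079 + 0.0442975 + 0.00876 = 0.1206654

P(D) ≈ 0.1207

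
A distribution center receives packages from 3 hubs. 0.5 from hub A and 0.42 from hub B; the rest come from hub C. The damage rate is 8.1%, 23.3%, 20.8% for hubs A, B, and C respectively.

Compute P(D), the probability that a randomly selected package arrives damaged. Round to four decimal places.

P(D) ≈ 0.1550

P(C) = 1 − (0.5 + 0.42) = 0.08.
By the law of total probability,
P(D) = P(D|A)·P(A) + P(D|B)·P(B) + P(D|C)·P(C)
      = 0.081·0.5 + 0.233·0.42 + 0.208·0.08
      = 0.0405 + 0.09786 + 0.01664 = 0.155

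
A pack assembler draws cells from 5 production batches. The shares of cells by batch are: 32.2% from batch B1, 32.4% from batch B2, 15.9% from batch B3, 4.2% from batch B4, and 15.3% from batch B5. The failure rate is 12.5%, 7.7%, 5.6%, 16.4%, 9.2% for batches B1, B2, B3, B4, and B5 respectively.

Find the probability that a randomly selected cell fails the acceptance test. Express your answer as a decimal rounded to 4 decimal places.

By the law of total probability,
P(F) = P(F|B1)·P(B1) + P(F|B2)·P(B2) + P(F|B3)·P(B3) + P(F|B4)·P(B4) + P(F|B5)·P(B5)
      = 0.125·0.322 + 0.077·0.324 + 0.056·0.159 + 0.164·0.042 + 0.092·0.153
      = 0.04025 + 0.024948 + 0.008904 + 0.006888 + 0.014076 = 0.095066

P(F) ≈ 0.0951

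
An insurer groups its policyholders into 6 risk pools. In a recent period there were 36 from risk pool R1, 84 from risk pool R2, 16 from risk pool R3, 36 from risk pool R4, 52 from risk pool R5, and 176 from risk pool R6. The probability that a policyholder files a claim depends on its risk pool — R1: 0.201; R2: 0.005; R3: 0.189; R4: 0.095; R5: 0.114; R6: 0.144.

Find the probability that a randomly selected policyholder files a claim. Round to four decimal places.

Total: 36 + 84 + 16 + 36 + 52 + 176 = 400.
P(R1) = 36/400 = 0.09. P(R2) = 84/400 = 0.21. P(R3) = 16/400 = 0.04. P(R4) = 36/400 = 0.09. P(R5) = 52/400 = 0.13. P(R6) = 176/400 = 0.44.
P(C) = P(C|R1)·P(R1) + P(C|R2)·P(R2) + P(C|R3)·P(R3) + P(C|R4)·P(R4) + P(C|R5)·P(R5) + P(C|R6)·P(R6)
      = 0.201·0.09 + 0.005·0.21 + 0.189·0.04 + 0.095·0.09 + 0.114·0.13 + 0.144·0.44
      = 0.01809 + 0.00105 + 0.00756 + 0.00855 + 0.01482 + 0.06336 = 0.11343

P(C) ≈ 0.1134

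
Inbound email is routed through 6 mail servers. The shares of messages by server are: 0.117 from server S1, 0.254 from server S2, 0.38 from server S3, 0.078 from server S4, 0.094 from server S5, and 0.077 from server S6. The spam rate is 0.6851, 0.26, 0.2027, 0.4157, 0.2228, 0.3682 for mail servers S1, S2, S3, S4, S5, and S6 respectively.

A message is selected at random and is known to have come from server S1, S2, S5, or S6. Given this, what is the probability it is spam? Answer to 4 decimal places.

P(S|J) ≈ 0.3607

Let J = {S1, S2, S5, S6}.
P(J) = 0.117 + 0.254 + 0.094 + 0.077 = 0.542.
P(S ∩ J) = 0.6851·0.117 + 0.26·0.254 + 0.2228·0.094 + 0.3682·0.077 = 0.0801567 + 0.06604 + 0.0209432 + 0.0283514 = 0.1954913.
P(S | J) = 0.1954913 / 0.542 = 0.360685…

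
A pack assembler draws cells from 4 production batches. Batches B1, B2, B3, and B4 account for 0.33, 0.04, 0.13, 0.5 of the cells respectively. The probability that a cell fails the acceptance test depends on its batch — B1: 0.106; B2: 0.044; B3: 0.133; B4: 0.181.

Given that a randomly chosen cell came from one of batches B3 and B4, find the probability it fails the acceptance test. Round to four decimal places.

Let S = {B3, B4}.
P(S) = 0.13 + 0.5 = 0.63.
P(F ∩ S) = 0.133·0.13 + 0.181·0.5 = 0.01729 + 0.0905 = 0.10779.
P(F | S) = 0.10779 / 0.63 = 0.171095…

P(F|S) ≈ 0.1711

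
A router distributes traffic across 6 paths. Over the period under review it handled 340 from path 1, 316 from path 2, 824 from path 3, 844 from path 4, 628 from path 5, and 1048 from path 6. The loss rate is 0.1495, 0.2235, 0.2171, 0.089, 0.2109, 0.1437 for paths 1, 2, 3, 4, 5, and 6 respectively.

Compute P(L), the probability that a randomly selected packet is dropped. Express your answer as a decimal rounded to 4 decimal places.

Total: 340 + 316 + 824 + 844 + 628 + 1048 = 4000.
P(1) = 340/4000 = 0.085. P(2) = 316/4000 = 0.079. P(3) = 824/4000 = 0.206. P(4) = 844/4000 = 0.211. P(5) = 628/4000 = 0.157. P(6) = 1048/4000 = 0.262.
P(L) = P(L|1)·P(1) + P(L|2)·P(2) + P(L|3)·P(3) + P(L|4)·P(4) + P(L|5)·P(5) + P(L|6)·P(6)
      = 0.1495·0.085 + 0.2235·0.079 + 0.2171·0.206 + 0.089·0.211 + 0.2109·0.157 + 0.1437·0.262
      = 0.0127075 + 0.0176565 + 0.0447226 + 0.018779 + 0.0331113 + 0.0376494 = 0.1646263

P(L) ≈ 0.1646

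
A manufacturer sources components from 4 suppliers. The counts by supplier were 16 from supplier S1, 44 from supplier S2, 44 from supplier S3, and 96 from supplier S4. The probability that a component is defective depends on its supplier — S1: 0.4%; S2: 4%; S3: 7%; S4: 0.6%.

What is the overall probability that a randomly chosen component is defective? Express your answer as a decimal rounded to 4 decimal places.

Total: 16 + 44 + 44 + 96 = 200.
P(S1) = 16/200 = 0.08. P(S2) = 44/200 = 0.22. P(S3) = 44/200 = 0.22. P(S4) = 96/200 = 0.48.
P(D) = P(D|S1)·P(S1) + P(D|S2)·P(S2) + P(D|S3)·P(S3) + P(D|S4)·P(S4)
      = 0.004·0.08 + 0.04·0.22 + 0.07·0.22 + 0.006·0.48
      = 0.00032 + 0.0088 + 0.0154 + 0.00288 = 0.0274

P(D) ≈ 0.0274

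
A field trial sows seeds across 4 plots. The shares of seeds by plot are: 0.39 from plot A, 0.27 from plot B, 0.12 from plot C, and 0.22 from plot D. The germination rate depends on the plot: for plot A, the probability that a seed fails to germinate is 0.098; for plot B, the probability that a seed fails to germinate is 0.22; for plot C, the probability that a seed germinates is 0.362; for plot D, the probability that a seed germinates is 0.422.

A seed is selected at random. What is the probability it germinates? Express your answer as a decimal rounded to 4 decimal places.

0.6987

P(G|A) = 1 − 0.098 = 0.902.
P(G|B) = 1 − 0.22 = 0.78.
Using total probability over the partition,
P(G) = P(G|A)·P(A) + P(G|B)·P(B) + P(G|C)·P(C) + P(G|D)·P(D)
      = 0.902·0.39 + 0.78·0.27 + 0.362·0.12 + 0.422·0.22
      = 0.35178 + 0.2106 + 0.04344 + 0.09284 = 0.69866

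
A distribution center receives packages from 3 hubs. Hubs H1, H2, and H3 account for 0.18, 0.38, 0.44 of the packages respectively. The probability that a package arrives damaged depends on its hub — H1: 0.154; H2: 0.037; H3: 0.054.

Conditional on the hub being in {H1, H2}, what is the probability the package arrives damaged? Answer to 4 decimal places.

P(D|S) ≈ 0.0746

Let S = {H1, H2}.
P(S) = 0.18 + 0.38 = 0.56.
P(D ∩ S) = 0.154·0.18 + 0.037·0.38 = 0.02772 + 0.01406 = 0.04178.
P(D | S) = 0.04178 / 0.56 = 0.074607…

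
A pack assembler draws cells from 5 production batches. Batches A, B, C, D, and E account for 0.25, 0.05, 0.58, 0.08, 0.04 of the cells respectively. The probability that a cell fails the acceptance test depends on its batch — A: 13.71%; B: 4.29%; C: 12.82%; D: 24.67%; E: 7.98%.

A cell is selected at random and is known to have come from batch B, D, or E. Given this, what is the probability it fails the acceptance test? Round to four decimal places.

Let S = {B, D, E}.
P(S) = 0.05 + 0.08 + 0.04 = 0.17.
P(F ∩ S) = 0.0429·0.05 + 0.2467·0.08 + 0.0798·0.04 = 0.002145 + 0.019736 + 0.003192 = 0.025073.
P(F | S) = 0.025073 / 0.17 = 0.147488…

P(F|S) ≈ 0.1475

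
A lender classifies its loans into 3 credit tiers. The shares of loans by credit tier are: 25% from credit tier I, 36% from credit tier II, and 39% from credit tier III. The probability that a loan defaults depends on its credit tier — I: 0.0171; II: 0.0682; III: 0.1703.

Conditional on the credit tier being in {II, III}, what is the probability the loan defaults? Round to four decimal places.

Let S = {II, III}.
P(S) = 0.36 + 0.39 = 0.75.
P(D ∩ S) = 0.0682·0.36 + 0.1703·0.39 = 0.024552 + 0.066417 = 0.090969.
P(D | S) = 0.090969 / 0.75 = 0.121292…

0.1213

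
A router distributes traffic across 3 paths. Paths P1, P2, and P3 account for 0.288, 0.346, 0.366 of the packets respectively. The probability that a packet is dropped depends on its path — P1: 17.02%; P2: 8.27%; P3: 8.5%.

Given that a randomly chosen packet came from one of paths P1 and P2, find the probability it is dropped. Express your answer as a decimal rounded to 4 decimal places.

P(L|S) ≈ 0.1224

Let S = {P1, P2}.
P(S) = 0.288 + 0.346 = 0.634.
P(L ∩ S) = 0.1702·0.288 + 0.0827·0.346 = 0.0490176 + 0.0286142 = 0.0776318.
P(L | S) = 0.0776318 / 0.634 = 0.122448…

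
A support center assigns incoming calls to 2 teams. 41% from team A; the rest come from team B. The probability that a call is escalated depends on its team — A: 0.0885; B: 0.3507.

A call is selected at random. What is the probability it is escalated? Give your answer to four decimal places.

P(E) ≈ 0.2432

P(B) = 1 − (0.41) = 0.59.
P(E) = P(E|A)·P(A) + P(E|B)·P(B)
      = 0.0885·0.41 + 0.3507·0.59
      = 0.036285 + 0.206913 = 0.243198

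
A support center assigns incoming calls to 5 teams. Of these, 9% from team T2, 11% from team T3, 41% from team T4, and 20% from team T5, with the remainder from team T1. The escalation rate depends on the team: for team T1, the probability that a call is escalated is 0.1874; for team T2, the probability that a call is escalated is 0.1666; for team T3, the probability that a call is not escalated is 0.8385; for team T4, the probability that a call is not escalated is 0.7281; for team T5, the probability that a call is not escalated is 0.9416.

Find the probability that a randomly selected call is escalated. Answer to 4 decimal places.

P(E) ≈ 0.1915

P(T1) = 1 − (0.09 + 0.11 + 0.41 + 0.2) = 0.19.
P(E|T3) = 1 − 0.8385 = 0.1615.
P(E|T4) = 1 − 0.7281 = 0.2719.
P(E|T5) = 1 − 0.9416 = 0.0584.
By the law of total probability,
P(E) = P(E|T1)·P(T1) + P(E|T2)·P(T2) + P(E|T3)·P(T3) + P(E|T4)·P(T4) + P(E|T5)·P(T5)
      = 0.1874·0.19 + 0.1666·0.09 + 0.1615·0.11 + 0.2719·0.41 + 0.0584·0.2
      = 0.035606 + 0.014994 + 0.017765 + 0.111479 + 0.01168 = 0.191524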